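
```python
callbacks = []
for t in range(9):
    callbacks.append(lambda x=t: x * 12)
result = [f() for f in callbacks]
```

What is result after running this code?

Step 1: Default arg x=t captures t at each iteration.
Step 2: callbacks[k] has x defaulting to k, returns k * 12.
Step 3: result = [0, 12, 24, 36, 48, 60, 72, 84, 96]

The answer is [0, 12, 24, 36, 48, 60, 72, 84, 96].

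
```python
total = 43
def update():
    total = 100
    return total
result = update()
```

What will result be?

Step 1: Global total = 43.
Step 2: update() creates local total = 100, shadowing the global.
Step 3: Returns local total = 100. result = 100

The answer is 100.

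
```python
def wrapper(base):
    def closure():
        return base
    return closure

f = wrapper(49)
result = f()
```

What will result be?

Step 1: wrapper(49) creates closure capturing base = 49.
Step 2: f() returns the captured base = 49.
Step 3: result = 49

The answer is 49.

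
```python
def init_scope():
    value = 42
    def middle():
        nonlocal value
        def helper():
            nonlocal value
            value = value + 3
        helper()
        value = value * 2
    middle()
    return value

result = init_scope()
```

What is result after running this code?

Step 1: value = 42.
Step 2: helper() adds 3: value = 42 + 3 = 45.
Step 3: middle() doubles: value = 45 * 2 = 90.
Step 4: result = 90

The answer is 90.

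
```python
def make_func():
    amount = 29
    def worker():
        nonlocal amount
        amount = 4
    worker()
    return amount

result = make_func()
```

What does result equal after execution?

Step 1: make_func() sets amount = 29.
Step 2: worker() uses nonlocal to reassign amount = 4.
Step 3: result = 4

The answer is 4.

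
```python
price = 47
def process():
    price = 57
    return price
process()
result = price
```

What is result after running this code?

Step 1: Global price = 47.
Step 2: process() creates local price = 57 (shadow, not modification).
Step 3: After process() returns, global price is unchanged. result = 47

The answer is 47.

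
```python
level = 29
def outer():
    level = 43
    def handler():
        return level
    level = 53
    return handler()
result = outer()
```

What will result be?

Step 1: outer() sets level = 43, then later level = 53.
Step 2: handler() is called after level is reassigned to 53. Closures capture variables by reference, not by value.
Step 3: result = 53

The answer is 53.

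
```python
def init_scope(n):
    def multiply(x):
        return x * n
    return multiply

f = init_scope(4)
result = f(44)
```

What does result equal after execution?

Step 1: init_scope(4) returns multiply closure with n = 4.
Step 2: f(44) computes 44 * 4 = 176.
Step 3: result = 176

The answer is 176.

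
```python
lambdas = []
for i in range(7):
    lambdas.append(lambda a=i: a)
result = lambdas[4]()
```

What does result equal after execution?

Step 1: Default argument a=i captures i's value at each iteration.
Step 2: lambdas[4] captured a = 4 when i was 4.
Step 3: result = 4

The answer is 4.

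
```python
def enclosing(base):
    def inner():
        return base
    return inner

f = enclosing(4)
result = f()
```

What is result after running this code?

Step 1: enclosing(4) creates closure capturing base = 4.
Step 2: f() returns the captured base = 4.
Step 3: result = 4

The answer is 4.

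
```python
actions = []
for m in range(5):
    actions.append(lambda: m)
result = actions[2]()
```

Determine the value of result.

Step 1: The loop creates 5 lambdas, all referencing the same variable m.
Step 2: After the loop, m = 4 (final value).
Step 3: actions[2]() looks up m at call time and finds 4. This is the late binding gotcha. result = 4

The answer is 4.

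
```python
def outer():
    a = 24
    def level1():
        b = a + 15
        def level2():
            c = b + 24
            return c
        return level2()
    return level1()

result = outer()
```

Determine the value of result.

Step 1: a = 24. b = a + 15 = 39.
Step 2: c = b + 24 = 39 + 24 = 63.
Step 3: result = 63

The answer is 63.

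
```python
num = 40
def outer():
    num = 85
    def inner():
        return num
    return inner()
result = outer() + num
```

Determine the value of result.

Step 1: Global num = 40. outer() shadows with num = 85.
Step 2: inner() returns enclosing num = 85. outer() = 85.
Step 3: result = 85 + global num (40) = 125

The answer is 125.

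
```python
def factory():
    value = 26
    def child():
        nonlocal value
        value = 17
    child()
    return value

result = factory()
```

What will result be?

Step 1: factory() sets value = 26.
Step 2: child() uses nonlocal to reassign value = 17.
Step 3: result = 17

The answer is 17.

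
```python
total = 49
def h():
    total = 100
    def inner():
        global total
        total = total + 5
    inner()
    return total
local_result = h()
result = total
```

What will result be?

Step 1: Global total = 49. h() creates local total = 100.
Step 2: inner() declares global total and adds 5: global total = 49 + 5 = 54.
Step 3: h() returns its local total = 100 (unaffected by inner).
Step 4: result = global total = 54

The answer is 54.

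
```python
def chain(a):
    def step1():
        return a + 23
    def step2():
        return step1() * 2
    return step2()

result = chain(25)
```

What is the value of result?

Step 1: chain(25) captures a = 25.
Step 2: step2() calls step1() which returns 25 + 23 = 48.
Step 3: step2() returns 48 * 2 = 96

The answer is 96.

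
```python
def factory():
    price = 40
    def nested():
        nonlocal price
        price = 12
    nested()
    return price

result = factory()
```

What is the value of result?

Step 1: factory() sets price = 40.
Step 2: nested() uses nonlocal to reassign price = 12.
Step 3: result = 12

The answer is 12.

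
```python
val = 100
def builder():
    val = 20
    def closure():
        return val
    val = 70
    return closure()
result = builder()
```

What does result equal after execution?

Step 1: builder() sets val = 20, then later val = 70.
Step 2: closure() is called after val is reassigned to 70. Closures capture variables by reference, not by value.
Step 3: result = 70

The answer is 70.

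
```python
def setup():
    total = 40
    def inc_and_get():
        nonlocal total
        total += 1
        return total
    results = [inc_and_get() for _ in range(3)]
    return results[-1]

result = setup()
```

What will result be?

Step 1: total = 40.
Step 2: Three calls to inc_and_get(), each adding 1.
Step 3: Last value = 40 + 1 * 3 = 43

The answer is 43.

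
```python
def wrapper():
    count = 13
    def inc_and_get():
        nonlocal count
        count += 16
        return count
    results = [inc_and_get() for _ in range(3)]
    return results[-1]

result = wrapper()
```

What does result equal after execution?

Step 1: count = 13.
Step 2: Three calls to inc_and_get(), each adding 16.
Step 3: Last value = 13 + 16 * 3 = 61

The answer is 61.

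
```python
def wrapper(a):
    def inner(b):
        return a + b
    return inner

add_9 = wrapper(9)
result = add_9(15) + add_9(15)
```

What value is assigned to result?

Step 1: add_9 captures a = 9.
Step 2: add_9(15) = 9 + 15 = 24, called twice.
Step 3: result = 24 + 24 = 48

The answer is 48.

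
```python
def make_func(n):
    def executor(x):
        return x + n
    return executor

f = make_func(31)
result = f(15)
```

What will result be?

Step 1: make_func(31) creates a closure that captures n = 31.
Step 2: f(15) calls the closure with x = 15, returning 15 + 31 = 46.
Step 3: result = 46

The answer is 46.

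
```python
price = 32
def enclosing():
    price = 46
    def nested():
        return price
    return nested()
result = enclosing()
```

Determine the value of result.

Step 1: price = 32 globally, but enclosing() defines price = 46 locally.
Step 2: nested() looks up price. Not in local scope, so checks enclosing scope (enclosing) and finds price = 46.
Step 3: result = 46

The answer is 46.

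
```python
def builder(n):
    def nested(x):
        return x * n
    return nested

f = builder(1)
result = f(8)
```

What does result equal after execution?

Step 1: builder(1) creates a closure capturing n = 1.
Step 2: f(8) computes 8 * 1 = 8.
Step 3: result = 8

The answer is 8.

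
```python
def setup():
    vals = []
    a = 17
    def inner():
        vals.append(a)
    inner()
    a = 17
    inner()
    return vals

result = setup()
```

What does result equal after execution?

Step 1: a = 17. inner() appends current a to vals.
Step 2: First inner(): appends 17. Then a = 17.
Step 3: Second inner(): appends 17 (closure sees updated a). result = [17, 17]

The answer is [17, 17].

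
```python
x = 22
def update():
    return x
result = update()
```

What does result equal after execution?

Step 1: x = 22 is defined in the global scope.
Step 2: update() looks up x. No local x exists, so Python checks the global scope via LEGB rule and finds x = 22.
Step 3: result = 22

The answer is 22.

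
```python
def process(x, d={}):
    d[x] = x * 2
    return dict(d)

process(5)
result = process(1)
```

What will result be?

Step 1: Mutable default dict is shared across calls.
Step 2: First call adds 5: 10. Second call adds 1: 2.
Step 3: result = {5: 10, 1: 2}

The answer is {5: 10, 1: 2}.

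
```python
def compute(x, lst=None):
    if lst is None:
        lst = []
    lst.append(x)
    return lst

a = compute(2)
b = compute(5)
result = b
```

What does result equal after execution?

Step 1: None default with guard creates a NEW list each call.
Step 2: a = [2] (fresh list). b = [5] (another fresh list).
Step 3: result = [5] (this is the fix for mutable default)

The answer is [5].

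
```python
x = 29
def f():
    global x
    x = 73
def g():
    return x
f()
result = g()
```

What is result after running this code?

Step 1: x = 29.
Step 2: f() sets global x = 73.
Step 3: g() reads global x = 73. result = 73

The answer is 73.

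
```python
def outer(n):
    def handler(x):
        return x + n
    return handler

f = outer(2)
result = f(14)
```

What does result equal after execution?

Step 1: outer(2) creates a closure that captures n = 2.
Step 2: f(14) calls the closure with x = 14, returning 14 + 2 = 16.
Step 3: result = 16

The answer is 16.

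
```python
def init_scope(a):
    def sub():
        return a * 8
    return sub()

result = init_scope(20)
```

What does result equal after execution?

Step 1: init_scope(20) binds parameter a = 20.
Step 2: sub() accesses a = 20 from enclosing scope.
Step 3: result = 20 * 8 = 160

The answer is 160.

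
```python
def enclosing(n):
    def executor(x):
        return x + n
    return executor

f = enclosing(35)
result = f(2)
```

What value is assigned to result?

Step 1: enclosing(35) creates a closure that captures n = 35.
Step 2: f(2) calls the closure with x = 2, returning 2 + 35 = 37.
Step 3: result = 37

The answer is 37.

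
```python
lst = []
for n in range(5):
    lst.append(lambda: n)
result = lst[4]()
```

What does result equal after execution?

Step 1: The loop creates 5 lambdas, all referencing the same variable n.
Step 2: After the loop, n = 4 (final value).
Step 3: lst[4]() looks up n at call time and finds 4. This is the late binding gotcha. result = 4

The answer is 4.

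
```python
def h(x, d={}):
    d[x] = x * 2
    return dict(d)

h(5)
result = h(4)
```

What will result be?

Step 1: Mutable default dict is shared across calls.
Step 2: First call adds 5: 10. Second call adds 4: 8.
Step 3: result = {5: 10, 4: 8}

The answer is {5: 10, 4: 8}.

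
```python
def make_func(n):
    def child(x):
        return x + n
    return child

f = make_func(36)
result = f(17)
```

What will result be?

Step 1: make_func(36) creates a closure that captures n = 36.
Step 2: f(17) calls the closure with x = 17, returning 17 + 36 = 53.
Step 3: result = 53

The answer is 53.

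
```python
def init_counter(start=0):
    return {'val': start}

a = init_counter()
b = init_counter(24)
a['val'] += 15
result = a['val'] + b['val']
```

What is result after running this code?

Step 1: init_counter() returns a new dict each call (immutable default 0).
Step 2: a = {'val': 0}, b = {'val': 24}.
Step 3: a['val'] += 15 = 15. result = 15 + 24 = 39

The answer is 39.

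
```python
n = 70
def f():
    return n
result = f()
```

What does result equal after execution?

Step 1: n = 70 is defined in the global scope.
Step 2: f() looks up n. No local n exists, so Python checks the global scope via LEGB rule and finds n = 70.
Step 3: result = 70

The answer is 70.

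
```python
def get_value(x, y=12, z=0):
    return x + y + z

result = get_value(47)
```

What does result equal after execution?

Step 1: get_value(47) uses defaults y = 12, z = 0.
Step 2: Returns 47 + 12 + 0 = 59.
Step 3: result = 59

The answer is 59.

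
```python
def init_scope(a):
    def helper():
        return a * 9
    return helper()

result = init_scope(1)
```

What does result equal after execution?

Step 1: init_scope(1) binds parameter a = 1.
Step 2: helper() accesses a = 1 from enclosing scope.
Step 3: result = 1 * 9 = 9

The answer is 9.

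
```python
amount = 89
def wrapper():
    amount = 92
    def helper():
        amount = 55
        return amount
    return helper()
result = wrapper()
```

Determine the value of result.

Step 1: Three scopes define amount: global (89), wrapper (92), helper (55).
Step 2: helper() has its own local amount = 55, which shadows both enclosing and global.
Step 3: result = 55 (local wins in LEGB)

The answer is 55.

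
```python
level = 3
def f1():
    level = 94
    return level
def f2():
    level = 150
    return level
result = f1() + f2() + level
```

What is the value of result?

Step 1: Each function shadows global level with its own local.
Step 2: f1() returns 94, f2() returns 150.
Step 3: Global level = 3 is unchanged. result = 94 + 150 + 3 = 247

The answer is 247.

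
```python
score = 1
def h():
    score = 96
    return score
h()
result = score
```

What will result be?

Step 1: Global score = 1.
Step 2: h() creates local score = 96 (shadow, not modification).
Step 3: After h() returns, global score is unchanged. result = 1

The answer is 1.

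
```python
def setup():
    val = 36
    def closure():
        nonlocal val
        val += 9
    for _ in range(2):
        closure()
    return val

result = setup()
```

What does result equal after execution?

Step 1: val = 36.
Step 2: closure() is called 2 times in a loop, each adding 9 via nonlocal.
Step 3: val = 36 + 9 * 2 = 54

The answer is 54.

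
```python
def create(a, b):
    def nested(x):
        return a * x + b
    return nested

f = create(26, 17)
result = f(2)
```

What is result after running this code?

Step 1: create(26, 17) captures a = 26, b = 17.
Step 2: f(2) computes 26 * 2 + 17 = 69.
Step 3: result = 69

The answer is 69.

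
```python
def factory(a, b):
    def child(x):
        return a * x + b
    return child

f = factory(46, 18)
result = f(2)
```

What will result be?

Step 1: factory(46, 18) captures a = 46, b = 18.
Step 2: f(2) computes 46 * 2 + 18 = 110.
Step 3: result = 110

The answer is 110.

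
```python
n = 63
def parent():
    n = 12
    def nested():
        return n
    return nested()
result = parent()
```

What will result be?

Step 1: n = 63 globally, but parent() defines n = 12 locally.
Step 2: nested() looks up n. Not in local scope, so checks enclosing scope (parent) and finds n = 12.
Step 3: result = 12

The answer is 12.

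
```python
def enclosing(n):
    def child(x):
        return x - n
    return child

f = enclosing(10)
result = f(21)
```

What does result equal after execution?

Step 1: enclosing(10) creates a closure capturing n = 10.
Step 2: f(21) computes 21 - 10 = 11.
Step 3: result = 11

The answer is 11.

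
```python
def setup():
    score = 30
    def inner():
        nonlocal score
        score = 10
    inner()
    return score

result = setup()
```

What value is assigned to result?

Step 1: setup() sets score = 30.
Step 2: inner() uses nonlocal to reassign score = 10.
Step 3: result = 10

The answer is 10.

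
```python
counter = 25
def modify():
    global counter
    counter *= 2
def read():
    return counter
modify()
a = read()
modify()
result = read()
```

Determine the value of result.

Step 1: counter = 25.
Step 2: First modify(): counter = 25 * 2 = 50.
Step 3: Second modify(): counter = 50 * 2 = 100.
Step 4: read() returns 100

The answer is 100.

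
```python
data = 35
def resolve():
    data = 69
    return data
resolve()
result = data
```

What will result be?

Step 1: data = 35 globally.
Step 2: resolve() creates a LOCAL data = 69 (no global keyword!).
Step 3: The global data is unchanged. result = 35

The answer is 35.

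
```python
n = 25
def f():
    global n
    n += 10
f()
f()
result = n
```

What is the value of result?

Step 1: n = 25.
Step 2: First f(): n = 25 + 10 = 35.
Step 3: Second f(): n = 35 + 10 = 45. result = 45

The answer is 45.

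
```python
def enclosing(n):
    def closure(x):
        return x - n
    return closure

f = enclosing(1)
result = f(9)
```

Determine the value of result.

Step 1: enclosing(1) creates a closure capturing n = 1.
Step 2: f(9) computes 9 - 1 = 8.
Step 3: result = 8

The answer is 8.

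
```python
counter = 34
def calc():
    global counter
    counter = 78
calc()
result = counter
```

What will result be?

Step 1: counter = 34 globally.
Step 2: calc() declares global counter and sets it to 78.
Step 3: After calc(), global counter = 78. result = 78

The answer is 78.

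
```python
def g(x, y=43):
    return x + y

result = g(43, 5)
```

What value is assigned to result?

Step 1: g(43, 5) overrides default y with 5.
Step 2: Returns 43 + 5 = 48.
Step 3: result = 48

The answer is 48.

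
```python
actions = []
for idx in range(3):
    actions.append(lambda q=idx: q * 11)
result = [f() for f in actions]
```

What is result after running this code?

Step 1: Default arg q=idx captures idx at each iteration.
Step 2: actions[k] has q defaulting to k, returns k * 11.
Step 3: result = [0, 11, 22]

The answer is [0, 11, 22].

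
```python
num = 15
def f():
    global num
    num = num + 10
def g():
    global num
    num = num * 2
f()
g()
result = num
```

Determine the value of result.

Step 1: num = 15.
Step 2: f() adds 10: num = 15 + 10 = 25.
Step 3: g() doubles: num = 25 * 2 = 50.
Step 4: result = 50

The answer is 50.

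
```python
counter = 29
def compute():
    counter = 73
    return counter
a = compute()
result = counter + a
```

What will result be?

Step 1: Global counter = 29. compute() returns local counter = 73.
Step 2: a = 73. Global counter still = 29.
Step 3: result = 29 + 73 = 102

The answer is 102.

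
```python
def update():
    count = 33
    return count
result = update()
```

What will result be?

Step 1: update() defines count = 33 in its local scope.
Step 2: return count finds the local variable count = 33.
Step 3: result = 33

The answer is 33.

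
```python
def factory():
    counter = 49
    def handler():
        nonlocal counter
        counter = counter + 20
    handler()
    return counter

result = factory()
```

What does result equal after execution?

Step 1: factory() sets counter = 49.
Step 2: handler() uses nonlocal to modify counter in factory's scope: counter = 49 + 20 = 69.
Step 3: factory() returns the modified counter = 69

The answer is 69.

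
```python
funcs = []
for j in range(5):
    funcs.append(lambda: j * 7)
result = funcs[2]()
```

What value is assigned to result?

Step 1: All lambdas reference the same variable j (late binding).
Step 2: After the loop, j = 4. Every lambda returns j * 7.
Step 3: funcs[2]() = 4 * 7 = 28

The answer is 28.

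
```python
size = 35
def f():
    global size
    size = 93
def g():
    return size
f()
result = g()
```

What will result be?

Step 1: size = 35.
Step 2: f() sets global size = 93.
Step 3: g() reads global size = 93. result = 93

The answer is 93.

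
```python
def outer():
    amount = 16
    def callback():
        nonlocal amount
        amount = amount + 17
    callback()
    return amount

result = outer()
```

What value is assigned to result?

Step 1: outer() sets amount = 16.
Step 2: callback() uses nonlocal to modify amount in outer's scope: amount = 16 + 17 = 33.
Step 3: outer() returns the modified amount = 33

The answer is 33.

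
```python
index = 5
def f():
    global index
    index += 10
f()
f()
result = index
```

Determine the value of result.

Step 1: index = 5.
Step 2: First f(): index = 5 + 10 = 15.
Step 3: Second f(): index = 15 + 10 = 25. result = 25

The answer is 25.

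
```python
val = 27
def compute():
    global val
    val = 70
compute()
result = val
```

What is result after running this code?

Step 1: val = 27 globally.
Step 2: compute() declares global val and sets it to 70.
Step 3: After compute(), global val = 70. result = 70

The answer is 70.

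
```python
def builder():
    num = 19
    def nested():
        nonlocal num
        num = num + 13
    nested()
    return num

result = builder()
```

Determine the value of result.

Step 1: builder() sets num = 19.
Step 2: nested() uses nonlocal to modify num in builder's scope: num = 19 + 13 = 32.
Step 3: builder() returns the modified num = 32

The answer is 32.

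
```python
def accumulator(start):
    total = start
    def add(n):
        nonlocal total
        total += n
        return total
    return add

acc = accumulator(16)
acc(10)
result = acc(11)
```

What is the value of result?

Step 1: accumulator(16) creates closure with total = 16.
Step 2: First acc(10): total = 16 + 10 = 26.
Step 3: Second acc(11): total = 26 + 11 = 37. result = 37

The answer is 37.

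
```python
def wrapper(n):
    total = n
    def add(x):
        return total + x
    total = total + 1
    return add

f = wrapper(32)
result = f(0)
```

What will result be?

Step 1: wrapper(32) sets total = 32, then total = 32 + 1 = 33.
Step 2: Closures capture by reference, so add sees total = 33.
Step 3: f(0) returns 33 + 0 = 33

The answer is 33.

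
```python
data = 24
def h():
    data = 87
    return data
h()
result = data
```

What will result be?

Step 1: Global data = 24.
Step 2: h() creates local data = 87 (shadow, not modification).
Step 3: After h() returns, global data is unchanged. result = 24

The answer is 24.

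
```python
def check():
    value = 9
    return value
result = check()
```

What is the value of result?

Step 1: check() defines value = 9 in its local scope.
Step 2: return value finds the local variable value = 9.
Step 3: result = 9

The answer is 9.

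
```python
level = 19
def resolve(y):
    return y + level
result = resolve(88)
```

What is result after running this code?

Step 1: level = 19 is defined globally.
Step 2: resolve(88) uses parameter y = 88 and looks up level from global scope = 19.
Step 3: result = 88 + 19 = 107

The answer is 107.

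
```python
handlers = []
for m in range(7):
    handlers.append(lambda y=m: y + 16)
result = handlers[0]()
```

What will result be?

Step 1: Default argument y=m captures m's value at definition time.
Step 2: handlers[0] was defined when m = 0, so y defaults to 0.
Step 3: result = 0 + 16 = 16 (default arg fixes the late binding issue)

The answer is 16.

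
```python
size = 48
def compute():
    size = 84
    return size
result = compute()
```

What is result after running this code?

Step 1: Global size = 48.
Step 2: compute() creates local size = 84, shadowing the global.
Step 3: Returns local size = 84. result = 84

The answer is 84.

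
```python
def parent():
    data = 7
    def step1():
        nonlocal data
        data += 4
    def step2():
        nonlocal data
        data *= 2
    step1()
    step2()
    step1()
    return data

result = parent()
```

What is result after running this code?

Step 1: data = 7.
Step 2: step1(): data = 7 + 4 = 11.
Step 3: step2(): data = 11 * 2 = 22.
Step 4: step1(): data = 22 + 4 = 26. result = 26

The answer is 26.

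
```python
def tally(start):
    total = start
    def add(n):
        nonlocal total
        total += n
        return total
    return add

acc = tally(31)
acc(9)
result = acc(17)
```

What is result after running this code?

Step 1: tally(31) creates closure with total = 31.
Step 2: First acc(9): total = 31 + 9 = 40.
Step 3: Second acc(17): total = 40 + 17 = 57. result = 57

The answer is 57.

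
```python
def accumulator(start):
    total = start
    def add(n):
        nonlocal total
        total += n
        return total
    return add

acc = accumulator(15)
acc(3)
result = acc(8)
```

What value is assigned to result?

Step 1: accumulator(15) creates closure with total = 15.
Step 2: First acc(3): total = 15 + 3 = 18.
Step 3: Second acc(8): total = 18 + 8 = 26. result = 26

The answer is 26.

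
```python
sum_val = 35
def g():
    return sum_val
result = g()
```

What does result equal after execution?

Step 1: sum_val = 35 is defined in the global scope.
Step 2: g() looks up sum_val. No local sum_val exists, so Python checks the global scope via LEGB rule and finds sum_val = 35.
Step 3: result = 35

The answer is 35.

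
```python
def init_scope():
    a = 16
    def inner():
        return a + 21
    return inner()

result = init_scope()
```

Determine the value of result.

Step 1: init_scope() defines a = 16.
Step 2: inner() reads a = 16 from enclosing scope, returns 16 + 21 = 37.
Step 3: result = 37

The answer is 37.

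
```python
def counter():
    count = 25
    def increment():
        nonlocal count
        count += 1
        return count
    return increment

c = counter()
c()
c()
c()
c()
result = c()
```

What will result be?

Step 1: counter() creates closure with count = 25.
Step 2: Each c() call increments count via nonlocal. After 5 calls: 25 + 5 = 30.
Step 3: result = 30

The answer is 30.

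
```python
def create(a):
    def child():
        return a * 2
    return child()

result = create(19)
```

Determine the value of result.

Step 1: create(19) binds parameter a = 19.
Step 2: child() accesses a = 19 from enclosing scope.
Step 3: result = 19 * 2 = 38

The answer is 38.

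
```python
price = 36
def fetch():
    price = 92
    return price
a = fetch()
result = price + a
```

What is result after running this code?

Step 1: Global price = 36. fetch() returns local price = 92.
Step 2: a = 92. Global price still = 36.
Step 3: result = 36 + 92 = 128

The answer is 128.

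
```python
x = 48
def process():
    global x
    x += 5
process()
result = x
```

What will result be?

Step 1: x = 48 globally.
Step 2: process() modifies global x: x += 5 = 53.
Step 3: result = 53

The answer is 53.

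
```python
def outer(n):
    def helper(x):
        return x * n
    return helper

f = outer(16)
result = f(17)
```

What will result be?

Step 1: outer(16) creates a closure capturing n = 16.
Step 2: f(17) computes 17 * 16 = 272.
Step 3: result = 272

The answer is 272.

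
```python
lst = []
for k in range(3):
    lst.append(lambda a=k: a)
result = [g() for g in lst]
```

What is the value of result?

Step 1: Default arg a=k captures k at each iteration.
Step 2: Each lambda has its own default: 0, 1, ..., 2.
Step 3: result = [0, 1, 2]

The answer is [0, 1, 2].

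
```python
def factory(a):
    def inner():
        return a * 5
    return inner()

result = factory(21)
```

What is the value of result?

Step 1: factory(21) binds parameter a = 21.
Step 2: inner() accesses a = 21 from enclosing scope.
Step 3: result = 21 * 5 = 105

The answer is 105.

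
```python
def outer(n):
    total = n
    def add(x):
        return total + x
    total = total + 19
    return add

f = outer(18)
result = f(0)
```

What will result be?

Step 1: outer(18) sets total = 18, then total = 18 + 19 = 37.
Step 2: Closures capture by reference, so add sees total = 37.
Step 3: f(0) returns 37 + 0 = 37

The answer is 37.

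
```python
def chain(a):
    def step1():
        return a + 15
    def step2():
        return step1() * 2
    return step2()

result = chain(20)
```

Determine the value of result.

Step 1: chain(20) captures a = 20.
Step 2: step2() calls step1() which returns 20 + 15 = 35.
Step 3: step2() returns 35 * 2 = 70

The answer is 70.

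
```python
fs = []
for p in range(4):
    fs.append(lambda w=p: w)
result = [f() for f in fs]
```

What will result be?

Step 1: Default arg w=p captures p at each iteration.
Step 2: Each lambda has its own default: 0, 1, ..., 3.
Step 3: result = [0, 1, 2, 3]

The answer is [0, 1, 2, 3].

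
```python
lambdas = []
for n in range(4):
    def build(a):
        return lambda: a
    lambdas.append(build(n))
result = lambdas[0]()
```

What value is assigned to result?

Step 1: build(n) creates a new scope capturing a = n at call time.
Step 2: lambdas[0] = build(0), so its lambda captures a = 0.
Step 3: result = 0 (closure factory fixes late binding)

The answer is 0.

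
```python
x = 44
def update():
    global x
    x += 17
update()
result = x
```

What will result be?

Step 1: x = 44 globally.
Step 2: update() modifies global x: x += 17 = 61.
Step 3: result = 61

The answer is 61.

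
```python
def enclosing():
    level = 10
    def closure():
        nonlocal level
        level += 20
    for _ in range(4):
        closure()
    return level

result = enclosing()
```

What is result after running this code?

Step 1: level = 10.
Step 2: closure() is called 4 times in a loop, each adding 20 via nonlocal.
Step 3: level = 10 + 20 * 4 = 90

The answer is 90.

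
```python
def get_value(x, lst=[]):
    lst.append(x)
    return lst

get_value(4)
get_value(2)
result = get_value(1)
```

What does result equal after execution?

Step 1: Mutable default argument gotcha! The list [] is created once.
Step 2: Each call appends to the SAME list: [4], [4, 2], [4, 2, 1].
Step 3: result = [4, 2, 1]

The answer is [4, 2, 1].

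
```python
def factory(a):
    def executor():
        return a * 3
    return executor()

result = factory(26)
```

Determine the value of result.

Step 1: factory(26) binds parameter a = 26.
Step 2: executor() accesses a = 26 from enclosing scope.
Step 3: result = 26 * 3 = 78

The answer is 78.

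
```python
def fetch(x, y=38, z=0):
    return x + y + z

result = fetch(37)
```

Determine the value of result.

Step 1: fetch(37) uses defaults y = 38, z = 0.
Step 2: Returns 37 + 38 + 0 = 75.
Step 3: result = 75

The answer is 75.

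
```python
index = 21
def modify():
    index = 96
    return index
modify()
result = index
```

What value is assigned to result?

Step 1: index = 21 globally.
Step 2: modify() creates a LOCAL index = 96 (no global keyword!).
Step 3: The global index is unchanged. result = 21

The answer is 21.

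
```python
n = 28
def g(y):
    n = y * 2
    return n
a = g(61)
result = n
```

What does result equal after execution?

Step 1: Global n = 28.
Step 2: g(61) creates local n = 61 * 2 = 122.
Step 3: Global n unchanged because no global keyword. result = 28

The answer is 28.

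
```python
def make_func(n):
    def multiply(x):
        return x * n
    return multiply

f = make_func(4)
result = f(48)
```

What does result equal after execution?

Step 1: make_func(4) returns multiply closure with n = 4.
Step 2: f(48) computes 48 * 4 = 192.
Step 3: result = 192

The answer is 192.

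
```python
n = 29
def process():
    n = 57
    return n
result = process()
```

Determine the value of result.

Step 1: Global n = 29.
Step 2: process() creates local n = 57, shadowing the global.
Step 3: Returns local n = 57. result = 57

The answer is 57.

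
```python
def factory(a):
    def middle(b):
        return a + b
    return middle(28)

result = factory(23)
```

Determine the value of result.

Step 1: factory(23) passes a = 23.
Step 2: middle(28) has b = 28, reads a = 23 from enclosing.
Step 3: result = 23 + 28 = 51

The answer is 51.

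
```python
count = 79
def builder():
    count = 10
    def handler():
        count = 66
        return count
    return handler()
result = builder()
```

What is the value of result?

Step 1: Three scopes define count: global (79), builder (10), handler (66).
Step 2: handler() has its own local count = 66, which shadows both enclosing and global.
Step 3: result = 66 (local wins in LEGB)

The answer is 66.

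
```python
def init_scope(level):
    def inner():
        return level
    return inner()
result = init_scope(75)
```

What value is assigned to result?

Step 1: init_scope(75) binds parameter level = 75.
Step 2: inner() looks up level in enclosing scope and finds the parameter level = 75.
Step 3: result = 75

The answer is 75.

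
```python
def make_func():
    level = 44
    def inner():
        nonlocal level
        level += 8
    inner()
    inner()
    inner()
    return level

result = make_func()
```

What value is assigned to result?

Step 1: level starts at 44.
Step 2: inner() is called 3 times, each adding 8.
Step 3: level = 44 + 8 * 3 = 68

The answer is 68.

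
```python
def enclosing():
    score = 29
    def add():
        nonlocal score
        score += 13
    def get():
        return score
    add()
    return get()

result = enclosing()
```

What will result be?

Step 1: score = 29. add() modifies it via nonlocal, get() reads it.
Step 2: add() makes score = 29 + 13 = 42.
Step 3: get() returns 42. result = 42

The answer is 42.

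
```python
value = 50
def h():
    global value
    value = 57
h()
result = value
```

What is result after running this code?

Step 1: value = 50 globally.
Step 2: h() declares global value and sets it to 57.
Step 3: After h(), global value = 57. result = 57

The answer is 57.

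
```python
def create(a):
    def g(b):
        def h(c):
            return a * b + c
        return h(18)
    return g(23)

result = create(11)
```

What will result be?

Step 1: a = 11, b = 23, c = 18.
Step 2: h() computes a * b + c = 11 * 23 + 18 = 271.
Step 3: result = 271

The answer is 271.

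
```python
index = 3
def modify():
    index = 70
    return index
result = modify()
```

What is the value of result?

Step 1: Global index = 3.
Step 2: modify() creates local index = 70, shadowing the global.
Step 3: Returns local index = 70. result = 70

The answer is 70.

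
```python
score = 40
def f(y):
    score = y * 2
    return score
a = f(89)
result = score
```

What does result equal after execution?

Step 1: Global score = 40.
Step 2: f(89) creates local score = 89 * 2 = 178.
Step 3: Global score unchanged because no global keyword. result = 40

The answer is 40.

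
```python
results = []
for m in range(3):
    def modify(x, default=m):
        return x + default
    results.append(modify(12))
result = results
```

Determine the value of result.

Step 1: Default argument default=m is evaluated at function definition time.
Step 2: Each iteration creates modify with default = current m value.
Step 3: modify(12) returns 12 + default. results = [12, 13, 14]

The answer is [12, 13, 14].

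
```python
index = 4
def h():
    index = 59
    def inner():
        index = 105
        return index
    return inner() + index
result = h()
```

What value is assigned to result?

Step 1: h() has local index = 59. inner() has local index = 105.
Step 2: inner() returns its local index = 105.
Step 3: h() returns 105 + its own index (59) = 164

The answer is 164.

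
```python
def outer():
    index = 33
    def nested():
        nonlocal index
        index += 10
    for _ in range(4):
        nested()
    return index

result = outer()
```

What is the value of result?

Step 1: index = 33.
Step 2: nested() is called 4 times in a loop, each adding 10 via nonlocal.
Step 3: index = 33 + 10 * 4 = 73

The answer is 73.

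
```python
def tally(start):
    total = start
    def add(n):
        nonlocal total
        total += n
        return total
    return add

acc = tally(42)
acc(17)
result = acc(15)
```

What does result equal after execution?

Step 1: tally(42) creates closure with total = 42.
Step 2: First acc(17): total = 42 + 17 = 59.
Step 3: Second acc(15): total = 59 + 15 = 74. result = 74

The answer is 74.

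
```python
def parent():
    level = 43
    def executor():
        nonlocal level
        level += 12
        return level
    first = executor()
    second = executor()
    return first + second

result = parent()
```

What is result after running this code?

Step 1: level starts at 43.
Step 2: First call: level = 43 + 12 = 55, returns 55.
Step 3: Second call: level = 55 + 12 = 67, returns 67.
Step 4: result = 55 + 67 = 122

The answer is 122.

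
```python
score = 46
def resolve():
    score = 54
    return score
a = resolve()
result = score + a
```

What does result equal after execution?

Step 1: Global score = 46. resolve() returns local score = 54.
Step 2: a = 54. Global score still = 46.
Step 3: result = 46 + 54 = 100

The answer is 100.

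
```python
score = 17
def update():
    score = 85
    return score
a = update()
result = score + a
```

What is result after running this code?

Step 1: Global score = 17. update() returns local score = 85.
Step 2: a = 85. Global score still = 17.
Step 3: result = 17 + 85 = 102

The answer is 102.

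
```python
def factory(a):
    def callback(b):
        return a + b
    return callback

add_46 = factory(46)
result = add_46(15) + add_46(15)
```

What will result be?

Step 1: add_46 captures a = 46.
Step 2: add_46(15) = 46 + 15 = 61, called twice.
Step 3: result = 61 + 61 = 122

The answer is 122.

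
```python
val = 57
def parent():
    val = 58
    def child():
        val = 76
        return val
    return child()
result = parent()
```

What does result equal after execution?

Step 1: Three scopes define val: global (57), parent (58), child (76).
Step 2: child() has its own local val = 76, which shadows both enclosing and global.
Step 3: result = 76 (local wins in LEGB)

The answer is 76.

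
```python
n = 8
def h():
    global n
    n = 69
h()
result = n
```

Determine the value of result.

Step 1: n = 8 globally.
Step 2: h() declares global n and sets it to 69.
Step 3: After h(), global n = 69. result = 69

The answer is 69.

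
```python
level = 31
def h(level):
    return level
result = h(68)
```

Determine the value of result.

Step 1: Global level = 31.
Step 2: h(68) takes parameter level = 68, which shadows the global.
Step 3: result = 68

The answer is 68.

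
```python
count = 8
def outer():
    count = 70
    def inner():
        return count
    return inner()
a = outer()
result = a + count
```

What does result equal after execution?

Step 1: outer() has local count = 70. inner() reads from enclosing.
Step 2: outer() returns 70. Global count = 8 unchanged.
Step 3: result = 70 + 8 = 78

The answer is 78.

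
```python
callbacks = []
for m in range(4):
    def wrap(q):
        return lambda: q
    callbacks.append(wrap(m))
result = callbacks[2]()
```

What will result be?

Step 1: wrap(m) creates a new scope capturing q = m at call time.
Step 2: callbacks[2] = wrap(2), so its lambda captures q = 2.
Step 3: result = 2 (closure factory fixes late binding)

The answer is 2.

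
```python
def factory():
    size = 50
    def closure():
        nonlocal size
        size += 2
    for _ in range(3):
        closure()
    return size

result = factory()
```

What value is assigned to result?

Step 1: size = 50.
Step 2: closure() is called 3 times in a loop, each adding 2 via nonlocal.
Step 3: size = 50 + 2 * 3 = 56

The answer is 56.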